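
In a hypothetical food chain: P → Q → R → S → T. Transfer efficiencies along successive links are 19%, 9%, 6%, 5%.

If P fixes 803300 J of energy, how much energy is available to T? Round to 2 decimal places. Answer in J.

41.21 J

Q: 803300 × 0.19 = 152627 J
R: 152627 × 0.09 = 13736.43 J
S: 13736.43 × 0.06 = 824.1858 J
T: 824.1858 × 0.05 = 41.20929 J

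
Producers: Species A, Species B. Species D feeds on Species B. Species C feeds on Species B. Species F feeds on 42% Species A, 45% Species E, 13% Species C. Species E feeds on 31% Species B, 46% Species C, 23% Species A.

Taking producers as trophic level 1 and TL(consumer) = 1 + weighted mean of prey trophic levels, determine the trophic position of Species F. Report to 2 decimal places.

Species C: 1 + 1 = 2
Species D: 1 + 1 = 2
Species E: 1 + (0.31×1 + 0.46×2 + 0.23×1) = 2.46
Species F: 1 + (0.42×1 + 0.45×2.46 + 0.13×2) = 2.787

2.79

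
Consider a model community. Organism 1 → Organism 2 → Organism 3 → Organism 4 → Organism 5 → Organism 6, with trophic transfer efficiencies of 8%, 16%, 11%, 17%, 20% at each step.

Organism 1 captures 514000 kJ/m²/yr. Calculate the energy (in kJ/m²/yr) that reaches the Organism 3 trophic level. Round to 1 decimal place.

6579.2 kJ/m²/yr

Organism 2: 514000 × 0.08 = 41120 kJ/m²/yr
Organism 3: 41120 × 0.16 = 6579.2 kJ/m²/yr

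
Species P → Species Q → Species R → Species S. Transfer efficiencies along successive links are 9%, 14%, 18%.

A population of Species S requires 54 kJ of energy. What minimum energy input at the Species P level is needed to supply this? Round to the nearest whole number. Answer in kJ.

23810 kJ

Cumulative transfer efficiency: 0.09 × 0.14 × 0.18 = 0.002268
Species P energy = 54 / 0.002268 = 23810 kJ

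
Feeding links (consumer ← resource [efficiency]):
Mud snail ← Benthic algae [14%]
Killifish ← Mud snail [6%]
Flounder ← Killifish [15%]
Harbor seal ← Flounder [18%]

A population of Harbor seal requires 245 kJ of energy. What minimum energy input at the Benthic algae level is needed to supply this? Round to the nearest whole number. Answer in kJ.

1080247 kJ

Cumulative transfer efficiency: 0.14 × 0.06 × 0.15 × 0.18 = 0.0002268
Benthic algae energy = 245 / 0.0002268 = 1080247 kJ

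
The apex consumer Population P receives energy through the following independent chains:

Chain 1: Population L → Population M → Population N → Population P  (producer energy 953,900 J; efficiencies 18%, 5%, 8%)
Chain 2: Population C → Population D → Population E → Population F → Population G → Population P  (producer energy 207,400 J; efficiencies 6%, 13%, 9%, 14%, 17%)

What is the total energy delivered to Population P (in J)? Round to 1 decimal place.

690.3 J

Chain 1: 953900 × 0.18 × 0.05 × 0.08 = 686.808 J
Chain 2: 207400 × 0.06 × 0.13 × 0.09 × 0.14 × 0.17 = 3.46515624 J
Total at Population P: 686.808 + 3.46515624 = 690.27315624 J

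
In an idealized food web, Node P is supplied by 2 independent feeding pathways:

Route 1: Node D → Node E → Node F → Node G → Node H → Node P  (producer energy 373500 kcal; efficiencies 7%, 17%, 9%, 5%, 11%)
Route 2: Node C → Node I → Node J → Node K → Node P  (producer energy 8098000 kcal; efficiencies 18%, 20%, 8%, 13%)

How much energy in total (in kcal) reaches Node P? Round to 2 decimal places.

3034.09 kcal

Route 1: 373500 × 0.07 × 0.17 × 0.09 × 0.05 × 0.11 = 2.20010175 kcal
Route 2: 8098000 × 0.18 × 0.2 × 0.08 × 0.13 = 3031.8912 kcal
Total at Node P: 2.20010175 + 3031.8912 = 3034.09130175 kcal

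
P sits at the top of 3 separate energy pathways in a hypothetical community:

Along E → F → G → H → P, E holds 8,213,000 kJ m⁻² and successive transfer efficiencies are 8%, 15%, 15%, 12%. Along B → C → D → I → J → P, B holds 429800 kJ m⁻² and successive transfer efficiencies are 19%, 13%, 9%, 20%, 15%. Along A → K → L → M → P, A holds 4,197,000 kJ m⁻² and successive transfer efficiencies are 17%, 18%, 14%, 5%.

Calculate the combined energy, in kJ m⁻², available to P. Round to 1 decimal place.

2701.7 kJ m⁻²

Via E: 8213000 × 0.08 × 0.15 × 0.15 × 0.12 = 1774.008 kJ m⁻²
Via B: 429800 × 0.19 × 0.13 × 0.09 × 0.2 × 0.15 = 28.663362 kJ m⁻²
Via A: 4197000 × 0.17 × 0.18 × 0.14 × 0.05 = 898.9974 kJ m⁻²
Total at P: 1774.008 + 28.663362 + 898.9974 = 2701.668762 kJ m⁻²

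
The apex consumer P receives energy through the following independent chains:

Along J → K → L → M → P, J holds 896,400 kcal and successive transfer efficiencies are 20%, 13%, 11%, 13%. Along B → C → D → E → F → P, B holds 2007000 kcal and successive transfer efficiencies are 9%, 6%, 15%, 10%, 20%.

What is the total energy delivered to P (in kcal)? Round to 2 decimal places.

365.79 kcal

Via J: 896400 × 0.2 × 0.13 × 0.11 × 0.13 = 333.28152 kcal
Via B: 2007000 × 0.09 × 0.06 × 0.15 × 0.1 × 0.2 = 32.5134 kcal
Total at P: 333.28152 + 32.5134 = 365.79492 kcal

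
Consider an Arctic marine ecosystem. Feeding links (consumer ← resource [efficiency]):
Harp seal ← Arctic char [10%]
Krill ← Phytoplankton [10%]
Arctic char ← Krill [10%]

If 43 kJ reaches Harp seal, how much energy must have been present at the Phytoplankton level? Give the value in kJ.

43000 kJ

Cumulative transfer efficiency: 0.1 × 0.1 × 0.1 = 0.001
Phytoplankton energy = 43 / 0.001 = 43000 kJ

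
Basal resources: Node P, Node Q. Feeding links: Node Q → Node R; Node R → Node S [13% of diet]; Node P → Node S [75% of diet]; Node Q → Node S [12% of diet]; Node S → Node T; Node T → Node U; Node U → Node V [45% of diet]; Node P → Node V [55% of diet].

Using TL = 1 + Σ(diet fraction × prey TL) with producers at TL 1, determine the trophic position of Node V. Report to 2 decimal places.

Node R: 1 + 1 = 2
Node S: 1 + (0.13×2 + 0.75×1 + 0.12×1) = 2.13
Node T: 1 + 2.13 = 3.13
Node U: 1 + 3.13 = 4.13
Node V: 1 + (0.45×4.13 + 0.55×1) = 3.4085

3.41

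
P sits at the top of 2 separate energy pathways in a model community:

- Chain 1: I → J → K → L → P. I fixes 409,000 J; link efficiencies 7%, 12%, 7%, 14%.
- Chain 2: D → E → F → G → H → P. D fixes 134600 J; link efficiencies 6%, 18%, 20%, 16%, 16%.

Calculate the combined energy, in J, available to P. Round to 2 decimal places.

41.11 J

Chain 1: 409000 × 0.07 × 0.12 × 0.07 × 0.14 = 33.66888 J
Chain 2: 134600 × 0.06 × 0.18 × 0.2 × 0.16 × 0.16 = 7.4428416 J
Total at P: 33.66888 + 7.4428416 = 41.1117216 J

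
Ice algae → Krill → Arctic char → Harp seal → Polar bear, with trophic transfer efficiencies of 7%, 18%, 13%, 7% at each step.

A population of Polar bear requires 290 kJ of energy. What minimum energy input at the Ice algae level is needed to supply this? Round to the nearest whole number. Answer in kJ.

Cumulative transfer efficiency: 0.07 × 0.18 × 0.13 × 0.07 = 0.00011466
Ice algae energy = 290 / 0.00011466 = 2529217 kJ

2529217 kJ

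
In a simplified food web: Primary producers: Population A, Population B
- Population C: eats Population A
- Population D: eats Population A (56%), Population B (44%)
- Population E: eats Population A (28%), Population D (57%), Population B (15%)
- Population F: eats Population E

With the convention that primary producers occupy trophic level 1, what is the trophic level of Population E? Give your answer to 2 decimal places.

Population C: 1 + 1 = 2
Population D: 1 + (0.56×1 + 0.44×1) = 2
Population E: 1 + (0.28×1 + 0.57×2 + 0.15×1) = 2.57
Population F: 1 + 2.57 = 3.57

2.57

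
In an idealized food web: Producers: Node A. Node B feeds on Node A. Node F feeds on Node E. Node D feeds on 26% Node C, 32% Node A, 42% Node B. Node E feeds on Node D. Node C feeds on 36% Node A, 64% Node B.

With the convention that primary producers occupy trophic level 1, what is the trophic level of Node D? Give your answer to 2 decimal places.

Node B: 1 + 1 = 2
Node C: 1 + (0.36×1 + 0.64×2) = 2.64
Node D: 1 + (0.26×2.64 + 0.32×1 + 0.42×2) = 2.8464
Node E: 1 + 2.8464 = 3.8464
Node F: 1 + 3.8464 = 4.8464

2.85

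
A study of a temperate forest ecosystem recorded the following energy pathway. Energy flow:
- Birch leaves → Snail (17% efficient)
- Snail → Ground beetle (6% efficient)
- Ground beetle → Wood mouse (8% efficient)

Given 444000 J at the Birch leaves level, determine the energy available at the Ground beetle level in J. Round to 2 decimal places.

4528.80 J

Snail: 444000 × 0.17 = 75480 J
Ground beetle: 75480 × 0.06 = 4528.8 J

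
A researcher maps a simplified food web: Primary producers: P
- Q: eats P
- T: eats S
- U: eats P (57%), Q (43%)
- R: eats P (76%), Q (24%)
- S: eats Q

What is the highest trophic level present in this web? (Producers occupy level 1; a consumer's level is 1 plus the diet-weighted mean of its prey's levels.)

4

Q: 1 + 1 = 2
R: 1 + (0.76×1 + 0.24×2) = 2.24
S: 1 + 2 = 3
T: 1 + 3 = 4
U: 1 + (0.57×1 + 0.43×2) = 2.43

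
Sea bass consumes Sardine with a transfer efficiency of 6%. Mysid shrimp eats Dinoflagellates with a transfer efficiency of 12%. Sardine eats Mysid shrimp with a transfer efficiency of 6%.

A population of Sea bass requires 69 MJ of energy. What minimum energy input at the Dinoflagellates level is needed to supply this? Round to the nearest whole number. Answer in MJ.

Cumulative transfer efficiency: 0.12 × 0.06 × 0.06 = 0.000432
Dinoflagellates energy = 69 / 0.000432 = 159722 MJ

159722 MJ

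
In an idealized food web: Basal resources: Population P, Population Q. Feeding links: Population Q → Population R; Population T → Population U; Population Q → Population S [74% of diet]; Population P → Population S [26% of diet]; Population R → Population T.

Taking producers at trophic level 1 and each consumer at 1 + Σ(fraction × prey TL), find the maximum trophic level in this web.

4

Population R: 1 + 1 = 2
Population S: 1 + (0.74×1 + 0.26×1) = 2
Population T: 1 + 2 = 3
Population U: 1 + 3 = 4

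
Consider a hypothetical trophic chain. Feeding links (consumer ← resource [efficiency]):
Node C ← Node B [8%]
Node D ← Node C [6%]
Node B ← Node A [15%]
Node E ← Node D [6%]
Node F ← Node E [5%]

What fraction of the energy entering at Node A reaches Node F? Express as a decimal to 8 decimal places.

0.00000216

Product of link efficiencies: 0.15 × 0.08 × 0.06 × 0.06 × 0.05 = 0.00000216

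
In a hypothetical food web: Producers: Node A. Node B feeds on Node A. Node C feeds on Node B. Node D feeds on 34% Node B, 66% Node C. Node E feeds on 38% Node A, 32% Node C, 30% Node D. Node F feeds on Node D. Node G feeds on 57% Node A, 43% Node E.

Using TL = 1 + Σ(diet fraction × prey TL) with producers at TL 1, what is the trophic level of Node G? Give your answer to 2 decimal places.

3.05

Node B: 1 + 1 = 2
Node C: 1 + 2 = 3
Node D: 1 + (0.34×2 + 0.66×3) = 3.66
Node E: 1 + (0.38×1 + 0.32×3 + 0.3×3.66) = 3.438
Node F: 1 + 3.66 = 4.66
Node G: 1 + (0.57×1 + 0.43×3.438) = 3.04834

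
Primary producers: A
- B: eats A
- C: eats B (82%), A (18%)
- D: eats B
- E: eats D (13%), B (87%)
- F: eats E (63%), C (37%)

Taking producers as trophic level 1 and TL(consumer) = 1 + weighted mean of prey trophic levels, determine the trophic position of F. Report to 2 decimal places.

B: 1 + 1 = 2
C: 1 + (0.82×2 + 0.18×1) = 2.82
D: 1 + 2 = 3
E: 1 + (0.13×3 + 0.87×2) = 3.13
F: 1 + (0.63×3.13 + 0.37×2.82) = 4.0153

4.02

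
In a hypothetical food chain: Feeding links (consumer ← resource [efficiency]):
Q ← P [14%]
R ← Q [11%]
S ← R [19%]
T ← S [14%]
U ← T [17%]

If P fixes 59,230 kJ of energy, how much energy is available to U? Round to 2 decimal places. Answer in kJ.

Q: 59230 × 0.14 = 8292.2 kJ
R: 8292.2 × 0.11 = 912.142 kJ
S: 912.142 × 0.19 = 173.30698 kJ
T: 173.30698 × 0.14 = 24.2629772 kJ
U: 24.2629772 × 0.17 = 4.124706124 kJ

4.12 kJ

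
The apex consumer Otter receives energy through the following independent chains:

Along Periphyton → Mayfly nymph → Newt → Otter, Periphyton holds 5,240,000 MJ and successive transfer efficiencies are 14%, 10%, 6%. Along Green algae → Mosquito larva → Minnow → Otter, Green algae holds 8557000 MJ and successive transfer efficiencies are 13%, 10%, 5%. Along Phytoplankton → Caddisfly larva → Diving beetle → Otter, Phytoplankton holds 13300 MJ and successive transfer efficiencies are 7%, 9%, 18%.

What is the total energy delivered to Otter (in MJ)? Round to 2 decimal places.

9978.73 MJ

Via Periphyton: 5240000 × 0.14 × 0.1 × 0.06 = 4401.6 MJ
Via Green algae: 8557000 × 0.13 × 0.1 × 0.05 = 5562.05 MJ
Via Phytoplankton: 13300 × 0.07 × 0.09 × 0.18 = 15.0822 MJ
Total at Otter: 4401.6 + 5562.05 + 15.0822 = 9978.7322 MJ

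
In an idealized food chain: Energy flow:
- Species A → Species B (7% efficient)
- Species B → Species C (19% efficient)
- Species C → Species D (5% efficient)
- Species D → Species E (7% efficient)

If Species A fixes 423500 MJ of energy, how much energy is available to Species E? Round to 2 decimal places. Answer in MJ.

Species B: 423500 × 0.07 = 29645 MJ
Species C: 29645 × 0.19 = 5632.55 MJ
Species D: 5632.55 × 0.05 = 281.6275 MJ
Species E: 281.6275 × 0.07 = 19.713925 MJ

19.71 MJ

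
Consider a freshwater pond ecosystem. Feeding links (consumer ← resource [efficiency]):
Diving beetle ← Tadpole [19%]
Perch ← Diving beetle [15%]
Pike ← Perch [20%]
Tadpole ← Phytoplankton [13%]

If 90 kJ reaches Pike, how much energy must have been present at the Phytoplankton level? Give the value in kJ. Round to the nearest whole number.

Cumulative transfer efficiency: 0.13 × 0.19 × 0.15 × 0.2 = 0.000741
Phytoplankton energy = 90 / 0.000741 = 121457 kJ

121457 kJ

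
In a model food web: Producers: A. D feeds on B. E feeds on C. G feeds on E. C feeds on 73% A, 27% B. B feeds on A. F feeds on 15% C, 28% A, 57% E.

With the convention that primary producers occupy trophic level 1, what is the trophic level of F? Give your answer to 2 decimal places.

B: 1 + 1 = 2
C: 1 + (0.73×1 + 0.27×2) = 2.27
D: 1 + 2 = 3
E: 1 + 2.27 = 3.27
F: 1 + (0.15×2.27 + 0.28×1 + 0.57×3.27) = 3.4844
G: 1 + 3.27 = 4.27

3.48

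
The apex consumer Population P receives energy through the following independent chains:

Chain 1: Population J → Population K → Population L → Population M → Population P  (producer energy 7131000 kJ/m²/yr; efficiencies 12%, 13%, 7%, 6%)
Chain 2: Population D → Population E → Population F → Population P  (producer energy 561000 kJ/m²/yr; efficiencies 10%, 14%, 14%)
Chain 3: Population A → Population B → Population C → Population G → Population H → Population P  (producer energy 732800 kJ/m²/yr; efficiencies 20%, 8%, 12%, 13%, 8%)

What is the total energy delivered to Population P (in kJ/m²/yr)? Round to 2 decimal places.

Chain 1: 7131000 × 0.12 × 0.13 × 0.07 × 0.06 = 467.22312 kJ/m²/yr
Chain 2: 561000 × 0.1 × 0.14 × 0.14 = 1099.56 kJ/m²/yr
Chain 3: 732800 × 0.2 × 0.08 × 0.12 × 0.13 × 0.08 = 14.6325504 kJ/m²/yr
Total at Population P: 467.22312 + 1099.56 + 14.6325504 = 1581.4156704 kJ/m²/yr

1581.42 kJ/m²/yr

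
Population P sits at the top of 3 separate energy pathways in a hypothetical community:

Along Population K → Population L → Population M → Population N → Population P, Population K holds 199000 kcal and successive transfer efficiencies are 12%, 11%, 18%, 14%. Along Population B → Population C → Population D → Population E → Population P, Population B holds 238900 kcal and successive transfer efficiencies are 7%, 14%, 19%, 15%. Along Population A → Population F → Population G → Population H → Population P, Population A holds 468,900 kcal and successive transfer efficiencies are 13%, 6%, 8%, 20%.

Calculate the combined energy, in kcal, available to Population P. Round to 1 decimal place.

191.4 kcal

Via Population K: 199000 × 0.12 × 0.11 × 0.18 × 0.14 = 66.19536 kcal
Via Population B: 238900 × 0.07 × 0.14 × 0.19 × 0.15 = 66.72477 kcal
Via Population A: 468900 × 0.13 × 0.06 × 0.08 × 0.2 = 58.51872 kcal
Total at Population P: 66.19536 + 66.72477 + 58.51872 = 191.43885 kcal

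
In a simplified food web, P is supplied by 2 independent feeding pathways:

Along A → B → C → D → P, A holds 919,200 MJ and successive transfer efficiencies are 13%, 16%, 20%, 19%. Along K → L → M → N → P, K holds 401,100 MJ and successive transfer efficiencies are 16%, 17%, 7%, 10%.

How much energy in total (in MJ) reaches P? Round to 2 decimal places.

802.91 MJ

Via A: 919200 × 0.13 × 0.16 × 0.2 × 0.19 = 726.53568 MJ
Via K: 401100 × 0.16 × 0.17 × 0.07 × 0.1 = 76.36944 MJ
Total at P: 726.53568 + 76.36944 = 802.90512 MJ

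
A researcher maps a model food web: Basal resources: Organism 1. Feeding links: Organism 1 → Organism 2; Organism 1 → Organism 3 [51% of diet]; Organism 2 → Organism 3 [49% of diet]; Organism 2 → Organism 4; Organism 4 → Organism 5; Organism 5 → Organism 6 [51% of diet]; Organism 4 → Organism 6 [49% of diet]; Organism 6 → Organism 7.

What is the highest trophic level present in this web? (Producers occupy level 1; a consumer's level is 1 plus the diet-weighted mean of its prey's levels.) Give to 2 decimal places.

5.51

Organism 2: 1 + 1 = 2
Organism 3: 1 + (0.51×1 + 0.49×2) = 2.49
Organism 4: 1 + 2 = 3
Organism 5: 1 + 3 = 4
Organism 6: 1 + (0.51×4 + 0.49×3) = 4.51
Organism 7: 1 + 4.51 = 5.51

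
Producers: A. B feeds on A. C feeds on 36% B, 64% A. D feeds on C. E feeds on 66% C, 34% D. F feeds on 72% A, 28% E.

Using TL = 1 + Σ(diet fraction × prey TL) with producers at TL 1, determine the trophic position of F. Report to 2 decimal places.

2.76

B: 1 + 1 = 2
C: 1 + (0.36×2 + 0.64×1) = 2.36
D: 1 + 2.36 = 3.36
E: 1 + (0.66×2.36 + 0.34×3.36) = 3.7
F: 1 + (0.72×1 + 0.28×3.7) = 2.756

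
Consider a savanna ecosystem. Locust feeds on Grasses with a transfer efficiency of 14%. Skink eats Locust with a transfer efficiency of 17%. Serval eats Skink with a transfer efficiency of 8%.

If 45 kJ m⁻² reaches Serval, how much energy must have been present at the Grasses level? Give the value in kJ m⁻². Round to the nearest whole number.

23634 kJ m⁻²

Cumulative transfer efficiency: 0.14 × 0.17 × 0.08 = 0.001904
Grasses energy = 45 / 0.001904 = 23634 kJ m⁻²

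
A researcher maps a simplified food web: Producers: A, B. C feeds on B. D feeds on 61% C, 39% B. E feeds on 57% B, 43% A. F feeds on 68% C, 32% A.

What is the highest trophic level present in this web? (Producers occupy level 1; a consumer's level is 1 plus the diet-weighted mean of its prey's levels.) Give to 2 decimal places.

2.68

C: 1 + 1 = 2
D: 1 + (0.61×2 + 0.39×1) = 2.61
E: 1 + (0.57×1 + 0.43×1) = 2
F: 1 + (0.68×2 + 0.32×1) = 2.68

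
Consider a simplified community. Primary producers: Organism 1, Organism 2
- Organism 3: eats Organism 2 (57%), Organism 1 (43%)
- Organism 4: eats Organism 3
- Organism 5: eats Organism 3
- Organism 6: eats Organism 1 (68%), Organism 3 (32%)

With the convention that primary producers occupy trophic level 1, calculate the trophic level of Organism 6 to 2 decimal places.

2.32

Organism 3: 1 + (0.57×1 + 0.43×1) = 2
Organism 4: 1 + 2 = 3
Organism 5: 1 + 2 = 3
Organism 6: 1 + (0.68×1 + 0.32×2) = 2.32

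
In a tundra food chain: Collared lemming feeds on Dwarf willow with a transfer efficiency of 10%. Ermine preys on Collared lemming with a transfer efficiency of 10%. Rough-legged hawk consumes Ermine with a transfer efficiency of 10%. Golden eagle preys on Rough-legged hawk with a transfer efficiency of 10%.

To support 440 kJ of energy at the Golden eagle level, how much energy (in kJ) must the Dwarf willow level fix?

Cumulative transfer efficiency: 0.1 × 0.1 × 0.1 × 0.1 = 0.0001
Dwarf willow energy = 440 / 0.0001 = 4400000 kJ

4400000 kJ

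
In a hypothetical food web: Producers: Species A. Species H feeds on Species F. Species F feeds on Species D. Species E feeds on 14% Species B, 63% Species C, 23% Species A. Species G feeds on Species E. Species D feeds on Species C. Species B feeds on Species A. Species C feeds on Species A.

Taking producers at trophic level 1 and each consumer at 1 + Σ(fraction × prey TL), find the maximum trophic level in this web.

5

Species B: 1 + 1 = 2
Species C: 1 + 1 = 2
Species D: 1 + 2 = 3
Species E: 1 + (0.14×2 + 0.63×2 + 0.23×1) = 2.77
Species F: 1 + 3 = 4
Species G: 1 + 2.77 = 3.77
Species H: 1 + 4 = 5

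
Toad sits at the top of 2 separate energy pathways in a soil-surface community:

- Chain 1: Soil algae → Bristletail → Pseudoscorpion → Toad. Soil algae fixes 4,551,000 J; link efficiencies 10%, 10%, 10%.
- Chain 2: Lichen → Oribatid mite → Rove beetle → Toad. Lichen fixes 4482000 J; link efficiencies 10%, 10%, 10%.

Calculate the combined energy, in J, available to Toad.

Chain 1: 4551000 × 0.1 × 0.1 × 0.1 = 4551 J
Chain 2: 4482000 × 0.1 × 0.1 × 0.1 = 4482 J
Total at Toad: 4551 + 4482 = 9033 J

9033 J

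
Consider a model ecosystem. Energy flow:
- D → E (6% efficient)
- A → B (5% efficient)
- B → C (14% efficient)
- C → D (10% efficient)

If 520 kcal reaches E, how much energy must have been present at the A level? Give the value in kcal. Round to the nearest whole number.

Cumulative transfer efficiency: 0.05 × 0.14 × 0.1 × 0.06 = 0.000042
A energy = 520 / 0.000042 = 12380952 kcal

12380952 kcal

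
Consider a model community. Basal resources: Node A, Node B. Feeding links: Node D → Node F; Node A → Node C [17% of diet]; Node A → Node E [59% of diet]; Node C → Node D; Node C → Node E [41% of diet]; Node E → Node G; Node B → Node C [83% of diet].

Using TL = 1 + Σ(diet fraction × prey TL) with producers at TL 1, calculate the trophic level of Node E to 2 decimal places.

2.41

Node C: 1 + (0.83×1 + 0.17×1) = 2
Node D: 1 + 2 = 3
Node E: 1 + (0.41×2 + 0.59×1) = 2.41
Node F: 1 + 3 = 4
Node G: 1 + 2.41 = 3.41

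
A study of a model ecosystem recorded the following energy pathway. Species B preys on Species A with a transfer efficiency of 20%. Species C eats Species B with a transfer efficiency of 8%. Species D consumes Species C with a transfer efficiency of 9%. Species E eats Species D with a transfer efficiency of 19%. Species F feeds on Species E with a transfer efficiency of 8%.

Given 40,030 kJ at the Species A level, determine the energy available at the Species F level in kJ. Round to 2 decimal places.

Species B: 40030 × 0.2 = 8006 kJ
Species C: 8006 × 0.08 = 640.48 kJ
Species D: 640.48 × 0.09 = 57.6432 kJ
Species E: 57.6432 × 0.19 = 10.952208 kJ
Species F: 10.952208 × 0.08 = 0.87617664 kJ

0.88 kJ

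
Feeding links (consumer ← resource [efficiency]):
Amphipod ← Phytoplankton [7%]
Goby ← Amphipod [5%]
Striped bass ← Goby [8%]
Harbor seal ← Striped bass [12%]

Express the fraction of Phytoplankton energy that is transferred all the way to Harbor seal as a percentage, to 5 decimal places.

0.00336%

Product of link efficiencies: 0.07 × 0.05 × 0.08 × 0.12 = 0.0000336
As a percentage: 0.0000336 × 100 = 0.00336%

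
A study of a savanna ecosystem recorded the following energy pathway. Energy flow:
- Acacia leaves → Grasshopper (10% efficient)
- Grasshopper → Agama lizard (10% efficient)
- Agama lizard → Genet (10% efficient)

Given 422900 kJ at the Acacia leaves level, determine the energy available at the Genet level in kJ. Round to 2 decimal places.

422.90 kJ

Grasshopper: 422900 × 0.1 = 42290 kJ
Agama lizard: 42290 × 0.1 = 4229 kJ
Genet: 4229 × 0.1 = 422.9 kJ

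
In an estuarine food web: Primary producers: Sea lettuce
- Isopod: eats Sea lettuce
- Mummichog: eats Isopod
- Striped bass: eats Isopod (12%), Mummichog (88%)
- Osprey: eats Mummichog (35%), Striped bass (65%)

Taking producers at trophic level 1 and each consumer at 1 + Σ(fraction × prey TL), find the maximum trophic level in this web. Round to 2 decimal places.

Isopod: 1 + 1 = 2
Mummichog: 1 + 2 = 3
Striped bass: 1 + (0.12×2 + 0.88×3) = 3.88
Osprey: 1 + (0.35×3 + 0.65×3.88) = 4.572

4.57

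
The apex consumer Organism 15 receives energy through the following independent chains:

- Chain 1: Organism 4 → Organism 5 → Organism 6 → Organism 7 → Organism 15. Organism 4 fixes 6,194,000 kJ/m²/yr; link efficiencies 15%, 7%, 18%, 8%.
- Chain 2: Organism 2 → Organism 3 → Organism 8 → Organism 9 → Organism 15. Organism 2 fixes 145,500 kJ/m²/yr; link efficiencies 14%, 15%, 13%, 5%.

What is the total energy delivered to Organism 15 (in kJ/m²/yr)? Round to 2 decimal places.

956.39 kJ/m²/yr

Chain 1: 6194000 × 0.15 × 0.07 × 0.18 × 0.08 = 936.5328 kJ/m²/yr
Chain 2: 145500 × 0.14 × 0.15 × 0.13 × 0.05 = 19.86075 kJ/m²/yr
Total at Organism 15: 936.5328 + 19.86075 = 956.39355 kJ/m²/yr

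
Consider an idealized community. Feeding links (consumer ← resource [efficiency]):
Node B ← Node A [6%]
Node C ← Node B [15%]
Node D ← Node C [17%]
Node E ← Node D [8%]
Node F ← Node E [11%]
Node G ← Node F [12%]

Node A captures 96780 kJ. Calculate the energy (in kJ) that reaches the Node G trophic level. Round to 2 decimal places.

0.16 kJ

Node B: 96780 × 0.06 = 5806.8 kJ
Node C: 5806.8 × 0.15 = 871.02 kJ
Node D: 871.02 × 0.17 = 148.0734 kJ
Node E: 148.0734 × 0.08 = 11.845872 kJ
Node F: 11.845872 × 0.11 = 1.30304592 kJ
Node G: 1.30304592 × 0.12 = 0.1563655104 kJ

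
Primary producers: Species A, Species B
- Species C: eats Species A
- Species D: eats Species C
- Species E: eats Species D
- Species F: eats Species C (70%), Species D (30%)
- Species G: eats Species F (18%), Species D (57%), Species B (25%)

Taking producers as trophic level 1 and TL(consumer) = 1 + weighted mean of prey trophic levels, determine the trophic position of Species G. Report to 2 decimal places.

Species C: 1 + 1 = 2
Species D: 1 + 2 = 3
Species E: 1 + 3 = 4
Species F: 1 + (0.7×2 + 0.3×3) = 3.3
Species G: 1 + (0.18×3.3 + 0.57×3 + 0.25×1) = 3.554

3.55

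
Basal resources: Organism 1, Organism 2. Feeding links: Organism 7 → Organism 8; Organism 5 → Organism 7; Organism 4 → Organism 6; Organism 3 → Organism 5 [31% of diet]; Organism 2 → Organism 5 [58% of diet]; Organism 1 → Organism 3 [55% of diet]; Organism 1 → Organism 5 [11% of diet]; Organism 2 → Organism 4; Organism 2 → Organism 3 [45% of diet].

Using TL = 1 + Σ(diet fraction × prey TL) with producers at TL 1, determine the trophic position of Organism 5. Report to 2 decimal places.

2.31

Organism 3: 1 + (0.55×1 + 0.45×1) = 2
Organism 4: 1 + 1 = 2
Organism 5: 1 + (0.58×1 + 0.31×2 + 0.11×1) = 2.31
Organism 6: 1 + 2 = 3
Organism 7: 1 + 2.31 = 3.31
Organism 8: 1 + 3.31 = 4.31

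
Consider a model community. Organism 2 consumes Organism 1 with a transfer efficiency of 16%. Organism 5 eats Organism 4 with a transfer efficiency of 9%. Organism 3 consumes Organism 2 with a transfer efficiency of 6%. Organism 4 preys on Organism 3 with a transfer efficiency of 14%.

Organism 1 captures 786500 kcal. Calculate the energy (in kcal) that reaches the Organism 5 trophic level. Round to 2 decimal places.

95.14 kcal

Organism 2: 786500 × 0.16 = 125840 kcal
Organism 3: 125840 × 0.06 = 7550.4 kcal
Organism 4: 7550.4 × 0.14 = 1057.056 kcal
Organism 5: 1057.056 × 0.09 = 95.13504 kcal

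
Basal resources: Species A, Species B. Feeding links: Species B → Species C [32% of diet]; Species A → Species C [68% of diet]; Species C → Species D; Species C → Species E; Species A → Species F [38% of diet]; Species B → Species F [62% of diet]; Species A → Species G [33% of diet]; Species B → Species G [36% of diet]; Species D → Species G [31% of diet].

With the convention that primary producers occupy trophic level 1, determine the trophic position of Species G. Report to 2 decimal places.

2.62

Species C: 1 + (0.32×1 + 0.68×1) = 2
Species D: 1 + 2 = 3
Species E: 1 + 2 = 3
Species F: 1 + (0.38×1 + 0.62×1) = 2
Species G: 1 + (0.33×1 + 0.36×1 + 0.31×3) = 2.62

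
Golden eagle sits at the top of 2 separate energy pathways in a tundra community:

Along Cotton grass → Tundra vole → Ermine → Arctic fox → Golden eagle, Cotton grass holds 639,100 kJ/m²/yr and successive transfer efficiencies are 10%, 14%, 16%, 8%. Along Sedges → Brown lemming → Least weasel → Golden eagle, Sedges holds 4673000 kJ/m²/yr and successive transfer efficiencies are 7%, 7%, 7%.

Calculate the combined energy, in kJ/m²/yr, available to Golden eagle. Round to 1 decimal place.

1717.4 kJ/m²/yr

Via Cotton grass: 639100 × 0.1 × 0.14 × 0.16 × 0.08 = 114.52672 kJ/m²/yr
Via Sedges: 4673000 × 0.07 × 0.07 × 0.07 = 1602.839 kJ/m²/yr
Total at Golden eagle: 114.52672 + 1602.839 = 1717.36572 kJ/m²/yr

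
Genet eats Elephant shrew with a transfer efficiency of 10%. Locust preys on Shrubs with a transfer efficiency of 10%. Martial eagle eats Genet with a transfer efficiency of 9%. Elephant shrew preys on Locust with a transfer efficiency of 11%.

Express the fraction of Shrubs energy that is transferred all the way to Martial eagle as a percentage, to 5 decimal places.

0.00990%

Product of link efficiencies: 0.1 × 0.11 × 0.1 × 0.09 = 0.000099
As a percentage: 0.000099 × 100 = 0.00990%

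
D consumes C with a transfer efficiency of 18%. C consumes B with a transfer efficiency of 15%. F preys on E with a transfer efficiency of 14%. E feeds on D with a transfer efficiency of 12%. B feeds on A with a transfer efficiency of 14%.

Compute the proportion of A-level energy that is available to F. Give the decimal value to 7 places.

0.0000635

Product of link efficiencies: 0.14 × 0.15 × 0.18 × 0.12 × 0.14 = 0.000063504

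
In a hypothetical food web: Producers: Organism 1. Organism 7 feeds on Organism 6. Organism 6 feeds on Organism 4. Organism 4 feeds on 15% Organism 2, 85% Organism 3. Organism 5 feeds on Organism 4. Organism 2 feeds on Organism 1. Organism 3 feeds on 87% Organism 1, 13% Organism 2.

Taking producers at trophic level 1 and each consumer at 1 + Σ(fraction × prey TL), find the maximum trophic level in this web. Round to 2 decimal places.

5.11

Organism 2: 1 + 1 = 2
Organism 3: 1 + (0.87×1 + 0.13×2) = 2.13
Organism 4: 1 + (0.15×2 + 0.85×2.13) = 3.1105
Organism 5: 1 + 3.1105 = 4.1105
Organism 6: 1 + 3.1105 = 4.1105
Organism 7: 1 + 4.1105 = 5.1105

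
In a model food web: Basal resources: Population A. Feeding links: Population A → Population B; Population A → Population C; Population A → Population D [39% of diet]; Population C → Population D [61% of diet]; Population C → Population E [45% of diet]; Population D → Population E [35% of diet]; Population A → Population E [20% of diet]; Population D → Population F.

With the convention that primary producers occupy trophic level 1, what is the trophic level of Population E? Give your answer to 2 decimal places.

3.01

Population B: 1 + 1 = 2
Population C: 1 + 1 = 2
Population D: 1 + (0.39×1 + 0.61×2) = 2.61
Population E: 1 + (0.45×2 + 0.35×2.61 + 0.2×1) = 3.0135
Population F: 1 + 2.61 = 3.61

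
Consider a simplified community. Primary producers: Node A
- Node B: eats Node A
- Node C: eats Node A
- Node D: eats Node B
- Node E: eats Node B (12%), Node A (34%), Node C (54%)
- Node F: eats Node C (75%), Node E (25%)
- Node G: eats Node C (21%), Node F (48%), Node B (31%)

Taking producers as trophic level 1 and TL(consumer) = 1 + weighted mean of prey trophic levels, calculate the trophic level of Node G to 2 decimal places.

Node B: 1 + 1 = 2
Node C: 1 + 1 = 2
Node D: 1 + 2 = 3
Node E: 1 + (0.12×2 + 0.34×1 + 0.54×2) = 2.66
Node F: 1 + (0.75×2 + 0.25×2.66) = 3.165
Node G: 1 + (0.21×2 + 0.48×3.165 + 0.31×2) = 3.5592

3.56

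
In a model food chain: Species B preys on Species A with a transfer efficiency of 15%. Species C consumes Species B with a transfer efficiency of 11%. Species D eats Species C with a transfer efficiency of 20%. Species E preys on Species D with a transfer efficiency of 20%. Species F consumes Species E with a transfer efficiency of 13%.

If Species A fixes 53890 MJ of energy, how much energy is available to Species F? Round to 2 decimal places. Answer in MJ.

Species B: 53890 × 0.15 = 8083.5 MJ
Species C: 8083.5 × 0.11 = 889.185 MJ
Species D: 889.185 × 0.2 = 177.837 MJ
Species E: 177.837 × 0.2 = 35.5674 MJ
Species F: 35.5674 × 0.13 = 4.623762 MJ

4.62 MJ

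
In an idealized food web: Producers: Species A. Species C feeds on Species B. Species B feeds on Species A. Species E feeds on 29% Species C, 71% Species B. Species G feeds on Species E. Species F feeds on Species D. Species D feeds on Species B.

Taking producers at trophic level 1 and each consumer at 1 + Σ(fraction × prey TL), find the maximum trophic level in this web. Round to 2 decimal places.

4.29

Species B: 1 + 1 = 2
Species C: 1 + 2 = 3
Species D: 1 + 2 = 3
Species E: 1 + (0.29×3 + 0.71×2) = 3.29
Species F: 1 + 3 = 4
Species G: 1 + 3.29 = 4.29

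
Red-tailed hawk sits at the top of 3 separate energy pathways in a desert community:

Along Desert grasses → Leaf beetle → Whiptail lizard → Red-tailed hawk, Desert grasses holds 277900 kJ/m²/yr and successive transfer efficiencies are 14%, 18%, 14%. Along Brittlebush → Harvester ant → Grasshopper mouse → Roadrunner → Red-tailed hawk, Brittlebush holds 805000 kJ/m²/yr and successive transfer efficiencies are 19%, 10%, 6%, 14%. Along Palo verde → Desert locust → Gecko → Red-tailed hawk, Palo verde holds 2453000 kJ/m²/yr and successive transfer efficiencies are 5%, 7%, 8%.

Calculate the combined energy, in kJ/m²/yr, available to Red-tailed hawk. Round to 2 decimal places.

Via Desert grasses: 277900 × 0.14 × 0.18 × 0.14 = 980.4312 kJ/m²/yr
Via Brittlebush: 805000 × 0.19 × 0.1 × 0.06 × 0.14 = 128.478 kJ/m²/yr
Via Palo verde: 2453000 × 0.05 × 0.07 × 0.08 = 686.84 kJ/m²/yr
Total at Red-tailed hawk: 980.4312 + 128.478 + 686.84 = 1795.7492 kJ/m²/yr

1795.75 kJ/m²/yr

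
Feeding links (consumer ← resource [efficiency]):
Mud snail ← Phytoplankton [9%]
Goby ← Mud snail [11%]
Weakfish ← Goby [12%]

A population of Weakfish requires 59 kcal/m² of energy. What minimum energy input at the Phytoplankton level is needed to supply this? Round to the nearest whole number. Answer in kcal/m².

Cumulative transfer efficiency: 0.09 × 0.11 × 0.12 = 0.001188
Phytoplankton energy = 59 / 0.001188 = 49663 kcal/m²

49663 kcal/m²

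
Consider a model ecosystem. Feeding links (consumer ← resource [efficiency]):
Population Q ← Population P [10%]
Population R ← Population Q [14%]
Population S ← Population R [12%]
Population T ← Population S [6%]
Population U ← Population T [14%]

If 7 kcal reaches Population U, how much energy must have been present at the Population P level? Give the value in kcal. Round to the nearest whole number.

Cumulative transfer efficiency: 0.1 × 0.14 × 0.12 × 0.06 × 0.14 = 0.000014112
Population P energy = 7 / 0.000014112 = 496032 kcal

496032 kcal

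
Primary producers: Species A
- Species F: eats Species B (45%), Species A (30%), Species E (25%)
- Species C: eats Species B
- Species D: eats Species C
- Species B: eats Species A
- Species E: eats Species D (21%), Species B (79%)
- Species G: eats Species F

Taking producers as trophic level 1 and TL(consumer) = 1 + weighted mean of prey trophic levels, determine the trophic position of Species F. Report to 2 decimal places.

3.06

Species B: 1 + 1 = 2
Species C: 1 + 2 = 3
Species D: 1 + 3 = 4
Species E: 1 + (0.21×4 + 0.79×2) = 3.42
Species F: 1 + (0.45×2 + 0.3×1 + 0.25×3.42) = 3.055
Species G: 1 + 3.055 = 4.055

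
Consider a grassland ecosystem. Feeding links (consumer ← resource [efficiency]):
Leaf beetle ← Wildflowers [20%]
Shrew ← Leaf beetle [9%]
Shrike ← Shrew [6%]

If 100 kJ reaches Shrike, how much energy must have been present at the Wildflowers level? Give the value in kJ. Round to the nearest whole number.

Cumulative transfer efficiency: 0.2 × 0.09 × 0.06 = 0.00108
Wildflowers energy = 100 / 0.00108 = 92593 kJ

92593 kJ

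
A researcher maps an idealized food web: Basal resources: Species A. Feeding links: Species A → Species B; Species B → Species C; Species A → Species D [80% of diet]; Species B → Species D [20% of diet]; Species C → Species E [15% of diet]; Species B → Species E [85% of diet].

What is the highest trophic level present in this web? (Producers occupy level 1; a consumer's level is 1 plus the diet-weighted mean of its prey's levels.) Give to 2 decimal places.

3.15

Species B: 1 + 1 = 2
Species C: 1 + 2 = 3
Species D: 1 + (0.8×1 + 0.2×2) = 2.2
Species E: 1 + (0.15×3 + 0.85×2) = 3.15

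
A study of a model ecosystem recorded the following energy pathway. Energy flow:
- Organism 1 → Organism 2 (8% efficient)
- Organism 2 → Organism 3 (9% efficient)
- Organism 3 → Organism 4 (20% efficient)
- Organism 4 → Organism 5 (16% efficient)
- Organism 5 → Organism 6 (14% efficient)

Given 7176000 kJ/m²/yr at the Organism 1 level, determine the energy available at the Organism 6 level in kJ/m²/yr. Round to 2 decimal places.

Organism 2: 7176000 × 0.08 = 574080 kJ/m²/yr
Organism 3: 574080 × 0.09 = 51667.2 kJ/m²/yr
Organism 4: 51667.2 × 0.2 = 10333.44 kJ/m²/yr
Organism 5: 10333.44 × 0.16 = 1653.3504 kJ/m²/yr
Organism 6: 1653.3504 × 0.14 = 231.469056 kJ/m²/yr

231.47 kJ/m²/yr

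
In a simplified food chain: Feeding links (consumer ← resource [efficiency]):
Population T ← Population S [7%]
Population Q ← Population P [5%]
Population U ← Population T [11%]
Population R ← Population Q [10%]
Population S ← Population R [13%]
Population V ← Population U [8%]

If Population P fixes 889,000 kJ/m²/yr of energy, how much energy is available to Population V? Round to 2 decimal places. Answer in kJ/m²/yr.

Population Q: 889000 × 0.05 = 44450 kJ/m²/yr
Population R: 44450 × 0.1 = 4445 kJ/m²/yr
Population S: 4445 × 0.13 = 577.85 kJ/m²/yr
Population T: 577.85 × 0.07 = 40.4495 kJ/m²/yr
Population U: 40.4495 × 0.11 = 4.449445 kJ/m²/yr
Population V: 4.449445 × 0.08 = 0.3559556 kJ/m²/yr

0.36 kJ/m²/yr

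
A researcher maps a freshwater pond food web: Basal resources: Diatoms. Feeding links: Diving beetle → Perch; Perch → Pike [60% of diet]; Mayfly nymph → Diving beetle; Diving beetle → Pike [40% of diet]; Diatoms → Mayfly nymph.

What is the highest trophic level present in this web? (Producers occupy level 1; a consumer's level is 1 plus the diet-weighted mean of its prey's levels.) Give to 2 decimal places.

4.60

Mayfly nymph: 1 + 1 = 2
Diving beetle: 1 + 2 = 3
Perch: 1 + 3 = 4
Pike: 1 + (0.4×3 + 0.6×4) = 4.6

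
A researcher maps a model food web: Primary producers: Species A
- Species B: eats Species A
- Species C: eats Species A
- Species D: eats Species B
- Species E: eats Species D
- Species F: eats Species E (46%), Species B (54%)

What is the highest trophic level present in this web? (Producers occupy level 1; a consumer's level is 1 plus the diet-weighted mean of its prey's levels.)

Species B: 1 + 1 = 2
Species C: 1 + 1 = 2
Species D: 1 + 2 = 3
Species E: 1 + 3 = 4
Species F: 1 + (0.46×4 + 0.54×2) = 3.92

4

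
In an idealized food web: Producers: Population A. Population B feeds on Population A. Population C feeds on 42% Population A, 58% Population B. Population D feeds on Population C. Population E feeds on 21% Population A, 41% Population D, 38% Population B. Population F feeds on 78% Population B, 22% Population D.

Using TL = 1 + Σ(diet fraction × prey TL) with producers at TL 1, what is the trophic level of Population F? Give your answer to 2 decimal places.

3.35

Population B: 1 + 1 = 2
Population C: 1 + (0.42×1 + 0.58×2) = 2.58
Population D: 1 + 2.58 = 3.58
Population E: 1 + (0.21×1 + 0.41×3.58 + 0.38×2) = 3.4378
Population F: 1 + (0.78×2 + 0.22×3.58) = 3.3476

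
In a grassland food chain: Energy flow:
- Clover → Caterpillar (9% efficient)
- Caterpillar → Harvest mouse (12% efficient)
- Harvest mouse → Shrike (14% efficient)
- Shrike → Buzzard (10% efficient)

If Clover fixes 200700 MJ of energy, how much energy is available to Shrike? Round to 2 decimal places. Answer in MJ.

Caterpillar: 200700 × 0.09 = 18063 MJ
Harvest mouse: 18063 × 0.12 = 2167.56 MJ
Shrike: 2167.56 × 0.14 = 303.4584 MJ

303.46 MJ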